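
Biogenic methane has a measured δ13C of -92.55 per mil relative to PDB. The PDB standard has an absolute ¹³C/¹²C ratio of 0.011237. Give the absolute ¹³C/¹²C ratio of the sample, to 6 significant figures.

0.0101970

R_sample = R_standard × (δ13C/1000 + 1)
R_sample = 0.011237 × (-92.55/1000 + 1) = 0.011237 × 0.907450
R_sample = 0.0101970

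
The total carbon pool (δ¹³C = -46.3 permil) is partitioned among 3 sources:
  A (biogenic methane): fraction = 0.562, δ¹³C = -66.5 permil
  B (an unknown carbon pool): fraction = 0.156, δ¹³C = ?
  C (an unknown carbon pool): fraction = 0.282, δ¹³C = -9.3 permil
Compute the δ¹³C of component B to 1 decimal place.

-40.4 permil

Isotope mass balance: δ_bulk = Σ fᵢ·δᵢ.
-46.3 = 0.562×(-66.5) + 0.156×δ_B + 0.282×(-9.3)
0.156·δ_B = -46.3 − (-39.996) = -6.304
δ_B = -6.304 / 0.156 = -40.41 permil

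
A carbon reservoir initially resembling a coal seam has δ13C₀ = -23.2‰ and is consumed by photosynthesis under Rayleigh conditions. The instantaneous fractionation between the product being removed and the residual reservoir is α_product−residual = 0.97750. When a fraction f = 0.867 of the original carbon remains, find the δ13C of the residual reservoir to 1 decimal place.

-20.1‰

Rayleigh residual: δ_res = (δ₀ + 1000)·f^(α−1) − 1000
α − 1 = -0.02250
f^(α−1) = 0.867^(-0.02250) = 1.003216
δ_res = (-23.2 + 1000) × 1.003216 − 1000 = 979.942 − 1000 = -20.06‰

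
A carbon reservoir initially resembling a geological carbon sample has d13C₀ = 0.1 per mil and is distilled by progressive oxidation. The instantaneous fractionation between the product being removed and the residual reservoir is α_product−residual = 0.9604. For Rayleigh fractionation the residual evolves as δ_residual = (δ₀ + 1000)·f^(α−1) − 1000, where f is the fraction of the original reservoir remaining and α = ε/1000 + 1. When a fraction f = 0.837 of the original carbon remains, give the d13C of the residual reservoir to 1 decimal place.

Rayleigh residual: δ_res = (δ₀ + 1000)·f^(α−1) − 1000
α − 1 = -0.03960
f^(α−1) = 0.837^(-0.03960) = 1.007071
δ_res = (0.1 + 1000) × 1.007071 − 1000 = 1007.172 − 1000 = 7.17 per mil

7.2 per mil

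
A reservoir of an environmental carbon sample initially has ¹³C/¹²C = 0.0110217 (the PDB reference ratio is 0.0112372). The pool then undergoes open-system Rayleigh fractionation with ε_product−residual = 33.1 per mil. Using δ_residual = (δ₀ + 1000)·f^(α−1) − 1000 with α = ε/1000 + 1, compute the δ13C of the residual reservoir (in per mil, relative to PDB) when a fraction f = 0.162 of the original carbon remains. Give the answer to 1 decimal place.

δ₀ = (0.0110217/0.0112372 − 1)×1000 = (0.980823 − 1)×1000 = -19.177 per mil
α − 1 = ε/1000 = 0.0331
f^(α−1) = 0.162^(0.0331) = 0.941532
δ_res = (-19.177 + 1000) × 0.941532 − 1000 = 923.476 − 1000 = -76.52 per mil

-76.5 per mil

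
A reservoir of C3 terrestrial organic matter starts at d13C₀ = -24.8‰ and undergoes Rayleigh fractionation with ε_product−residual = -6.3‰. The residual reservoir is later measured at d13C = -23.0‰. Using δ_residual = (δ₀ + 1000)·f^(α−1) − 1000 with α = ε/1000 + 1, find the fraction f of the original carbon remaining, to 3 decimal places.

α − 1 = ε/1000 = -0.0063
(δ_res + 1000)/(δ₀ + 1000) = (-23.0 + 1000)/(-24.8 + 1000) = 977.0/975.2 = 1.001846
f = 1.001846^(1/-0.0063) = exp(ln(1.001846)/-0.0063) = exp(0.00184/-0.0063)
f = exp(-0.2927) = 0.7462

0.746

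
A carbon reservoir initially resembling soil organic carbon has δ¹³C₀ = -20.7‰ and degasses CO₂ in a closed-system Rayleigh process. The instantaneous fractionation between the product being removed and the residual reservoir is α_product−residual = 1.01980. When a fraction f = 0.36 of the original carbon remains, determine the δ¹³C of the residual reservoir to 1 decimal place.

-40.3‰

Rayleigh residual: δ_res = (δ₀ + 1000)·f^(α−1) − 1000
α − 1 = 0.01980
f^(α−1) = 0.36^(0.01980) = 0.979975
δ_res = (-20.7 + 1000) × 0.979975 − 1000 = 959.689 − 1000 = -40.31‰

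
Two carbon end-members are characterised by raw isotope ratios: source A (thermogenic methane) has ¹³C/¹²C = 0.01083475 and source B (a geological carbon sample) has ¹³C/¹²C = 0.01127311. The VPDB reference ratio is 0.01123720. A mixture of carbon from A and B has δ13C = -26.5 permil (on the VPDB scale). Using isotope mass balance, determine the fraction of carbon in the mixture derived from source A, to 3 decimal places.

δ_A = (0.01083475/0.01123720 − 1)×1000 = (0.964186 − 1)×1000 = -35.814 permil
δ_B = (0.01127311/0.01123720 − 1)×1000 = (1.003196 − 1)×1000 = 3.196 permil
f_A = (δ_mix − δ_B)/(δ_A − δ_B) = (-26.5 − (3.196))/(-35.814 − (3.196))
f_A = -29.696 / -39.010 = 0.7612

0.761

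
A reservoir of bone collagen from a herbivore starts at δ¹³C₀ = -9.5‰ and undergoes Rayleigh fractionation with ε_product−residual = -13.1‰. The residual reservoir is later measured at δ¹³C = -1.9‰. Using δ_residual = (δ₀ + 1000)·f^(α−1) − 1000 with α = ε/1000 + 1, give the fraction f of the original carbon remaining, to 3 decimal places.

0.558

α − 1 = ε/1000 = -0.0131
(δ_res + 1000)/(δ₀ + 1000) = (-1.9 + 1000)/(-9.5 + 1000) = 998.1/990.5 = 1.007673
f = 1.007673^(1/-0.0131) = exp(ln(1.007673)/-0.0131) = exp(0.00764/-0.0131)
f = exp(-0.5835) = 0.5580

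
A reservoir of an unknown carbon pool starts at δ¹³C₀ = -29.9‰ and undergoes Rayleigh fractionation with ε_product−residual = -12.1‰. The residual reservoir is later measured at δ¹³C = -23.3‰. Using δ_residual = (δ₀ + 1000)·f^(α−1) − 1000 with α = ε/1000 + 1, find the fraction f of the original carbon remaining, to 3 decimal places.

α − 1 = ε/1000 = -0.0121
(δ_res + 1000)/(δ₀ + 1000) = (-23.3 + 1000)/(-29.9 + 1000) = 976.7/970.1 = 1.006803
f = 1.006803^(1/-0.0121) = exp(ln(1.006803)/-0.0121) = exp(0.00678/-0.0121)
f = exp(-0.5604) = 0.5710

0.571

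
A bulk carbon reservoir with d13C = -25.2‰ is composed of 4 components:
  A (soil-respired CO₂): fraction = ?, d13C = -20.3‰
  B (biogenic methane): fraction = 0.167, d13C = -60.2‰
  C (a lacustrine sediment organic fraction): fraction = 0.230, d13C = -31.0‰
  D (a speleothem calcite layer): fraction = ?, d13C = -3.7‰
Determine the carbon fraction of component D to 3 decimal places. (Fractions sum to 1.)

0.254

Let f_D and f_A be the unknown fractions; fractions sum to 1 so f_D + f_A = 0.603.
Mass balance: Σ fᵢ·δᵢ = δ_bulk ⇒ f_D·(-3.7) + f_A·(-20.3) = -25.2 − (-17.183) = -8.017
Substitute f_A = 0.603 − f_D:
f_D·(-3.7 − -20.3) = -8.017 − 0.603×(-20.3) = 4.224
f_D = 4.224 / 16.6 = 0.2545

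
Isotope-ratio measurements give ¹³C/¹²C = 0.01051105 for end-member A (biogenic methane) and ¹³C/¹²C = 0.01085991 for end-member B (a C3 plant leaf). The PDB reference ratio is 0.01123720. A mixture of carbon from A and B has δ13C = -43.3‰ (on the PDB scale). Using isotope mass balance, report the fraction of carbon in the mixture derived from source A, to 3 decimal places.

δ_A = (0.01051105/0.01123720 − 1)×1000 = (0.935380 − 1)×1000 = -64.620‰
δ_B = (0.01085991/0.01123720 − 1)×1000 = (0.966425 − 1)×1000 = -33.575‰
f_A = (δ_mix − δ_B)/(δ_A − δ_B) = (-43.3 − (-33.575))/(-64.620 − (-33.575))
f_A = -9.725 / -31.045 = 0.3133

0.313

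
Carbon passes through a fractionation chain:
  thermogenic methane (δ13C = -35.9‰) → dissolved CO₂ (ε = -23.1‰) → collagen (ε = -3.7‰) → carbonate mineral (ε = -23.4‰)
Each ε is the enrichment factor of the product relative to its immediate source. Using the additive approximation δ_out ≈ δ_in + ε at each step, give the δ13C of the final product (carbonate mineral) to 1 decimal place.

-86.1‰

step 1: δ ≈ -35.9 + (-23.1) = -59.0‰
step 2: δ ≈ -59.0 + (-3.7) = -62.7‰
step 3: δ ≈ -62.7 + (-23.4) = -86.1‰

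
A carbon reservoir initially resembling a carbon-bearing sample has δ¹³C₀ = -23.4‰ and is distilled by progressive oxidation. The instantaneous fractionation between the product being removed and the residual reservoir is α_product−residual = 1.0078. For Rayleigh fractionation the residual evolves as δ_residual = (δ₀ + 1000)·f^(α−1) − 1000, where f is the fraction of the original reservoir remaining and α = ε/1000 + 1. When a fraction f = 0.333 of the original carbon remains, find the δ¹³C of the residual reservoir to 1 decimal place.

-31.7‰

Rayleigh residual: δ_res = (δ₀ + 1000)·f^(α−1) − 1000
α − 1 = 0.00780
f^(α−1) = 0.333^(0.00780) = 0.991460
δ_res = (-23.4 + 1000) × 0.991460 − 1000 = 968.260 − 1000 = -31.74‰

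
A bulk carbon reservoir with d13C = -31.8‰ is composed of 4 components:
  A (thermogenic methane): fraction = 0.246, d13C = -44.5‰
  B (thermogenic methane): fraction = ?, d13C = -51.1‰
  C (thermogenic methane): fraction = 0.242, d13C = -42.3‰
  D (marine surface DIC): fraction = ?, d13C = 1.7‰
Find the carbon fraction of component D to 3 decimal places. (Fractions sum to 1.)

0.294

Let f_D and f_B be the unknown fractions; fractions sum to 1 so f_D + f_B = 0.512.
Mass balance: Σ fᵢ·δᵢ = δ_bulk ⇒ f_D·(1.7) + f_B·(-51.1) = -31.8 − (-21.184) = -10.616
Substitute f_B = 0.512 − f_D:
f_D·(1.7 − -51.1) = -10.616 − 0.512×(-51.1) = 15.547
f_D = 15.547 / 52.8 = 0.2944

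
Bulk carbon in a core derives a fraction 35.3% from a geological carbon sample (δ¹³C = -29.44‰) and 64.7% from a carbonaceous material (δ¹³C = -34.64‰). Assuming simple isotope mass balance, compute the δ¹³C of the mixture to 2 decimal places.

δ_mix = f_A·δ_A + f_B·δ_B
δ_mix = 0.353 × (-29.44) + 0.647 × (-34.64)
δ_mix = -10.392 + -22.412 = -32.804‰

-32.80‰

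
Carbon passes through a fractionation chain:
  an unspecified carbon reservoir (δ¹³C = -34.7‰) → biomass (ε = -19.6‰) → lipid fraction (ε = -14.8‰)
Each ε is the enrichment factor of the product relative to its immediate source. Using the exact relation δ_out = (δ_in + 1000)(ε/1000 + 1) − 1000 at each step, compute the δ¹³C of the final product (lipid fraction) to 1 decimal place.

step 1: δ = (-34.70 + 1000)·(-19.6/1000 + 1) − 1000 = -53.62‰
step 2: δ = (-53.62 + 1000)·(-14.8/1000 + 1) − 1000 = -67.63‰

-67.6‰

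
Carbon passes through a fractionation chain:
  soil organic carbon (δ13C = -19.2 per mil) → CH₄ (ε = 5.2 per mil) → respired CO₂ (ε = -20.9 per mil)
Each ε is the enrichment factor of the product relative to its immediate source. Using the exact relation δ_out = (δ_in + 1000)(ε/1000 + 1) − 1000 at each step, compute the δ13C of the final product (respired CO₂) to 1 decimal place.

-34.7 per mil

step 1: δ = (-19.20 + 1000)·(5.2/1000 + 1) − 1000 = -14.10 per mil
step 2: δ = (-14.10 + 1000)·(-20.9/1000 + 1) − 1000 = -34.71 per mil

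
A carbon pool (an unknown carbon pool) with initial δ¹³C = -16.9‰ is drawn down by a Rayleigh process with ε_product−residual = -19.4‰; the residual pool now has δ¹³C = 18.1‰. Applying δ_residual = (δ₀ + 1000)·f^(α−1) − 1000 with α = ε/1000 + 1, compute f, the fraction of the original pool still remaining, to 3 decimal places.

α − 1 = ε/1000 = -0.0194
(δ_res + 1000)/(δ₀ + 1000) = (18.1 + 1000)/(-16.9 + 1000) = 1018.1/983.1 = 1.035602
f = 1.035602^(1/-0.0194) = exp(ln(1.035602)/-0.0194) = exp(0.03498/-0.0194)
f = exp(-1.8032) = 0.1648

0.165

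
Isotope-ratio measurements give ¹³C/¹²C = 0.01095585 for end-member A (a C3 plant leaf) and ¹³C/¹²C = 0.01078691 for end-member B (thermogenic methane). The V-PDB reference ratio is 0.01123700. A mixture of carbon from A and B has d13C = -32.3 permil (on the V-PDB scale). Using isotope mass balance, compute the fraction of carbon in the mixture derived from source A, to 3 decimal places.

δ_A = (0.01095585/0.01123700 − 1)×1000 = (0.974980 − 1)×1000 = -25.020 permil
δ_B = (0.01078691/0.01123700 − 1)×1000 = (0.959946 − 1)×1000 = -40.054 permil
f_A = (δ_mix − δ_B)/(δ_A − δ_B) = (-32.3 − (-40.054))/(-25.020 − (-40.054))
f_A = 7.754 / 15.034 = 0.5158

0.516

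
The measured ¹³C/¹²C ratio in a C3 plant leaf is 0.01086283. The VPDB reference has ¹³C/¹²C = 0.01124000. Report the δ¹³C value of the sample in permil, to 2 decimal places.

-33.56 permil

δ¹³C = (R_sample / R_standard − 1) × 1000
R_sample / R_standard = 0.01086283 / 0.01124000 = 0.966444
δ¹³C = (0.966444 − 1) × 1000 = -33.556 permil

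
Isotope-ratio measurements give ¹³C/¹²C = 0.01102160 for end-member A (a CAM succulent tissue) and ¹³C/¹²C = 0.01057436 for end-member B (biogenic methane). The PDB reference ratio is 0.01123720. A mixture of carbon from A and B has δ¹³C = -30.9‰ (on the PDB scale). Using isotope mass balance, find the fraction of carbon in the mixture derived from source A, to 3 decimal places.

δ_A = (0.01102160/0.01123720 − 1)×1000 = (0.980814 − 1)×1000 = -19.186‰
δ_B = (0.01057436/0.01123720 − 1)×1000 = (0.941014 − 1)×1000 = -58.986‰
f_A = (δ_mix − δ_B)/(δ_A − δ_B) = (-30.9 − (-58.986))/(-19.186 − (-58.986))
f_A = 28.086 / 39.800 = 0.7057

0.706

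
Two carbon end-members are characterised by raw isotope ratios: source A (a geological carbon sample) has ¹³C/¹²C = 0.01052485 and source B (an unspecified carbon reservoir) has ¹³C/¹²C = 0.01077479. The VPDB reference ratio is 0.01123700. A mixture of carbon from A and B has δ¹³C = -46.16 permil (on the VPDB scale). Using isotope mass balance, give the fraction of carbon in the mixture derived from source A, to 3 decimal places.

δ_A = (0.01052485/0.01123700 − 1)×1000 = (0.936625 − 1)×1000 = -63.375 permil
δ_B = (0.01077479/0.01123700 − 1)×1000 = (0.958867 − 1)×1000 = -41.133 permil
f_A = (δ_mix − δ_B)/(δ_A − δ_B) = (-46.16 − (-41.133))/(-63.375 − (-41.133))
f_A = -5.027 / -22.243 = 0.2260

0.226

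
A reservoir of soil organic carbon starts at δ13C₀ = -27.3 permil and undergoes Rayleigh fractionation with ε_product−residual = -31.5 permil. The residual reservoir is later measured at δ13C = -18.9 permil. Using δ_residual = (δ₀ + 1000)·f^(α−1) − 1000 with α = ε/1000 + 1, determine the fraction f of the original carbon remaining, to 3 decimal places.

0.761

α − 1 = ε/1000 = -0.0315
(δ_res + 1000)/(δ₀ + 1000) = (-18.9 + 1000)/(-27.3 + 1000) = 981.1/972.7 = 1.008636
f = 1.008636^(1/-0.0315) = exp(ln(1.008636)/-0.0315) = exp(0.00860/-0.0315)
f = exp(-0.2730) = 0.7611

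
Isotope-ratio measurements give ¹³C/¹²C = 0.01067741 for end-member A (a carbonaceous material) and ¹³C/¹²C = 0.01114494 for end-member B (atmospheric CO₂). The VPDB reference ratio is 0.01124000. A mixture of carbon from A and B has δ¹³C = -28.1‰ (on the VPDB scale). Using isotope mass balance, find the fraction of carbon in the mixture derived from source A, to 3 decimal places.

0.472

δ_A = (0.01067741/0.01124000 − 1)×1000 = (0.949948 − 1)×1000 = -50.052‰
δ_B = (0.01114494/0.01124000 − 1)×1000 = (0.991543 − 1)×1000 = -8.457‰
f_A = (δ_mix − δ_B)/(δ_A − δ_B) = (-28.1 − (-8.457))/(-50.052 − (-8.457))
f_A = -19.643 / -41.595 = 0.4722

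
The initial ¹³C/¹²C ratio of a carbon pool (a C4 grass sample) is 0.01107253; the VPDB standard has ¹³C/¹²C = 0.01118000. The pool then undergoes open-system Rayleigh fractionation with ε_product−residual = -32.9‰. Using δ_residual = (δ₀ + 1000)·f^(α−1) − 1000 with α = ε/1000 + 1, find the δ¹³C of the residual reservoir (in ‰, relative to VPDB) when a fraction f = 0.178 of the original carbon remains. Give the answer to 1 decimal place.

δ₀ = (0.01107253/0.01118000 − 1)×1000 = (0.990387 − 1)×1000 = -9.613‰
α − 1 = ε/1000 = -0.0329
f^(α−1) = 0.178^(-0.0329) = 1.058428
δ_res = (-9.613 + 1000) × 1.058428 − 1000 = 1048.253 − 1000 = 48.25‰

48.3‰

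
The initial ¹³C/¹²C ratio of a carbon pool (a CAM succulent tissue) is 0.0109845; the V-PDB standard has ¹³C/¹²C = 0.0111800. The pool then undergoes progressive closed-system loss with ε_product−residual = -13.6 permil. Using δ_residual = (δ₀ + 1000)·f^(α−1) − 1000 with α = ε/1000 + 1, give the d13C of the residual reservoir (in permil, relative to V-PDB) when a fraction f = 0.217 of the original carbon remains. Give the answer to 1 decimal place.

δ₀ = (0.0109845/0.0111800 − 1)×1000 = (0.982513 − 1)×1000 = -17.487 permil
α − 1 = ε/1000 = -0.0136
f^(α−1) = 0.217^(-0.0136) = 1.020996
δ_res = (-17.487 + 1000) × 1.020996 − 1000 = 1003.143 − 1000 = 3.14 permil

3.1 permil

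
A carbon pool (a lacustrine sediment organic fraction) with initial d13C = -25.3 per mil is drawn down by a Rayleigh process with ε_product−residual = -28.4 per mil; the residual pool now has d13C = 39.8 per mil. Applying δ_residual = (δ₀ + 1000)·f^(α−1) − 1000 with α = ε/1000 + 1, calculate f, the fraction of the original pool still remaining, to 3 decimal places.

α − 1 = ε/1000 = -0.0284
(δ_res + 1000)/(δ₀ + 1000) = (39.8 + 1000)/(-25.3 + 1000) = 1039.8/974.7 = 1.066790
f = 1.066790^(1/-0.0284) = exp(ln(1.066790)/-0.0284) = exp(0.06465/-0.0284)
f = exp(-2.2765) = 0.1026

0.103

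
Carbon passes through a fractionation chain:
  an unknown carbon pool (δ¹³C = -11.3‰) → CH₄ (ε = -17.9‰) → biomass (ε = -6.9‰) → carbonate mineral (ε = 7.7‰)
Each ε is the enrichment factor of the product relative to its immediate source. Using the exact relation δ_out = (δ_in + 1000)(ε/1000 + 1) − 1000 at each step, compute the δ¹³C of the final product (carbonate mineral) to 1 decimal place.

-28.3‰

step 1: δ = (-11.30 + 1000)·(-17.9/1000 + 1) − 1000 = -29.00‰
step 2: δ = (-29.00 + 1000)·(-6.9/1000 + 1) − 1000 = -35.70‰
step 3: δ = (-35.70 + 1000)·(7.7/1000 + 1) − 1000 = -28.27‰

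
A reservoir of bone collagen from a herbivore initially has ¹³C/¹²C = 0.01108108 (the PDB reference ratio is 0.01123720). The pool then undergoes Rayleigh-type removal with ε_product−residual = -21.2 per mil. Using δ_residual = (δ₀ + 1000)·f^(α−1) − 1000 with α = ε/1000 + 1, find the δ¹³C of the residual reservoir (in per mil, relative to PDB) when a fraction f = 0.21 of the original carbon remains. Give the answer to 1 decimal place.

δ₀ = (0.01108108/0.01123720 − 1)×1000 = (0.986107 − 1)×1000 = -13.893 per mil
α − 1 = ε/1000 = -0.0212
f^(α−1) = 0.21^(-0.0212) = 1.033639
δ_res = (-13.893 + 1000) × 1.033639 − 1000 = 1019.279 − 1000 = 19.28 per mil

19.3 per mil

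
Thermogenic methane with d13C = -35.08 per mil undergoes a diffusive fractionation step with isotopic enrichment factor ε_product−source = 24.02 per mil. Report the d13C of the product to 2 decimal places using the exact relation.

Exactly, δ_product = (δ_source + 1000)·(ε/1000 + 1) − 1000.
δ_product = (-35.08 + 1000) × (24.02/1000 + 1) − 1000
δ_product = -11.903 per mil

-11.90 per mil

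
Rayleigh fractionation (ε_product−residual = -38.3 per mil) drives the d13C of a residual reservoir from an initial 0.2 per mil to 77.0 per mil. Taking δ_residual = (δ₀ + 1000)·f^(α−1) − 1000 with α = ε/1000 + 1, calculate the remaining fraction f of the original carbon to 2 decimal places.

0.14

α − 1 = ε/1000 = -0.0383
(δ_res + 1000)/(δ₀ + 1000) = (77.0 + 1000)/(0.2 + 1000) = 1077.0/1000.2 = 1.076785
f = 1.076785^(1/-0.0383) = exp(ln(1.076785)/-0.0383) = exp(0.07398/-0.0383)
f = exp(-1.9316) = 0.1449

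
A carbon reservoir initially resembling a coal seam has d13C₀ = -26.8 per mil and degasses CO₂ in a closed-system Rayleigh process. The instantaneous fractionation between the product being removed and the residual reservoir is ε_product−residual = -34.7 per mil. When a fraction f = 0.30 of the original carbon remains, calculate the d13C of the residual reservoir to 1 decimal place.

14.7 per mil

Rayleigh residual: δ_res = (δ₀ + 1000)·f^(α−1) − 1000
α = ε/1000 + 1 = 0.96530, so α − 1 = -0.03470
f^(α−1) = 0.30^(-0.03470) = 1.042663
δ_res = (-26.8 + 1000) × 1.042663 − 1000 = 1014.719 − 1000 = 14.72 per mil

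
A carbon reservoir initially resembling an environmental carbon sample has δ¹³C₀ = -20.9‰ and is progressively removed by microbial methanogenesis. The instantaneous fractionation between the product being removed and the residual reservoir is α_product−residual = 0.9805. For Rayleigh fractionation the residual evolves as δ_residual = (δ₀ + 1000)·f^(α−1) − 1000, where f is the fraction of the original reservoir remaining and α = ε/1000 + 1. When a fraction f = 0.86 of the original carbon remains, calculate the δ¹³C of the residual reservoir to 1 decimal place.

-18.0‰

Rayleigh residual: δ_res = (δ₀ + 1000)·f^(α−1) − 1000
α − 1 = -0.01950
f^(α−1) = 0.86^(-0.01950) = 1.002945
δ_res = (-20.9 + 1000) × 1.002945 − 1000 = 981.984 − 1000 = -18.02‰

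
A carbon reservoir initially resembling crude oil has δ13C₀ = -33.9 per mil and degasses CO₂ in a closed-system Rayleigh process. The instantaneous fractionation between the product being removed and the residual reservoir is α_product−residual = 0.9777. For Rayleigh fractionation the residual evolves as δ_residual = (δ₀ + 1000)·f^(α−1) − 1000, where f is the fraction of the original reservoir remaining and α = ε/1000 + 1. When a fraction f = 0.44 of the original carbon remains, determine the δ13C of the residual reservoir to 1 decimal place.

-16.0 per mil

Rayleigh residual: δ_res = (δ₀ + 1000)·f^(α−1) − 1000
α − 1 = -0.02230
f^(α−1) = 0.44^(-0.02230) = 1.018476
δ_res = (-33.9 + 1000) × 1.018476 − 1000 = 983.950 − 1000 = -16.05 per mil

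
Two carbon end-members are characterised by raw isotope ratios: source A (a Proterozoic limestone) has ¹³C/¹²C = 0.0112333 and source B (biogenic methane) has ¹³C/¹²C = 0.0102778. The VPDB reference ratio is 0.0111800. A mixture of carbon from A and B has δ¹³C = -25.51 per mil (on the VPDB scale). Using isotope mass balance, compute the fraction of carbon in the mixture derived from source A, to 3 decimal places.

0.646

δ_A = (0.0112333/0.0111800 − 1)×1000 = (1.004767 − 1)×1000 = 4.767 per mil
δ_B = (0.0102778/0.0111800 − 1)×1000 = (0.919302 − 1)×1000 = -80.698 per mil
f_A = (δ_mix − δ_B)/(δ_A − δ_B) = (-25.51 − (-80.698))/(4.767 − (-80.698))
f_A = 55.188 / 85.465 = 0.6457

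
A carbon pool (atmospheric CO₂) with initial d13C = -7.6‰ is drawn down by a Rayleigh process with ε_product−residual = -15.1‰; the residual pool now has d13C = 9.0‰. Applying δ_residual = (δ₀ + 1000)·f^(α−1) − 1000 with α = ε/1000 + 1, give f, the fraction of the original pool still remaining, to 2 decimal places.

0.33

α − 1 = ε/1000 = -0.0151
(δ_res + 1000)/(δ₀ + 1000) = (9.0 + 1000)/(-7.6 + 1000) = 1009.0/992.4 = 1.016727
f = 1.016727^(1/-0.0151) = exp(ln(1.016727)/-0.0151) = exp(0.01659/-0.0151)
f = exp(-1.0986) = 0.3333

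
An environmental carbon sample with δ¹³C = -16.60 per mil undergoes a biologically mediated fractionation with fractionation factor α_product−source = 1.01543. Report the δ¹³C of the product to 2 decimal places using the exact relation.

-1.43 per mil

δ_product = (δ_source + 1000)·α − 1000
δ_product = (-16.60 + 1000) × 1.01543 − 1000
δ_product = 998.574 − 1000 = -1.426 per mil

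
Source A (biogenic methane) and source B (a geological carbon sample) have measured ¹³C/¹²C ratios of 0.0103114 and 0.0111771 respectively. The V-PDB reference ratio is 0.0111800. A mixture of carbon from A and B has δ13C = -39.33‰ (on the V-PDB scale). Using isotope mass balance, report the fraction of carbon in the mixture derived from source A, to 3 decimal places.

δ_A = (0.0103114/0.0111800 − 1)×1000 = (0.922308 − 1)×1000 = -77.692‰
δ_B = (0.0111771/0.0111800 − 1)×1000 = (0.999741 − 1)×1000 = -0.259‰
f_A = (δ_mix − δ_B)/(δ_A − δ_B) = (-39.33 − (-0.259))/(-77.692 − (-0.259))
f_A = -39.071 / -77.433 = 0.5046

0.505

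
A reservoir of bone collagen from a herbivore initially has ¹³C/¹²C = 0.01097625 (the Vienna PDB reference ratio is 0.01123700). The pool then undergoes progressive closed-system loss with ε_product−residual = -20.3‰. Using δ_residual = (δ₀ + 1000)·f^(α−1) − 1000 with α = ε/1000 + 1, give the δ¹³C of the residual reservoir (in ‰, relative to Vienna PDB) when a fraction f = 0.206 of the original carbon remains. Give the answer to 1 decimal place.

8.6‰

δ₀ = (0.01097625/0.01123700 − 1)×1000 = (0.976795 − 1)×1000 = -23.205‰
α − 1 = ε/1000 = -0.0203
f^(α−1) = 0.206^(-0.0203) = 1.032591
δ_res = (-23.205 + 1000) × 1.032591 − 1000 = 1008.631 − 1000 = 8.63‰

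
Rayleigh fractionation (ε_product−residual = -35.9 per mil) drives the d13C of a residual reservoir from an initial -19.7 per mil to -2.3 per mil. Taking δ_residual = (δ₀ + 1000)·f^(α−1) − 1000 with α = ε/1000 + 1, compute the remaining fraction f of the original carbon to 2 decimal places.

α − 1 = ε/1000 = -0.0359
(δ_res + 1000)/(δ₀ + 1000) = (-2.3 + 1000)/(-19.7 + 1000) = 997.7/980.3 = 1.017750
f = 1.017750^(1/-0.0359) = exp(ln(1.017750)/-0.0359) = exp(0.01759/-0.0359)
f = exp(-0.4901) = 0.6126

0.61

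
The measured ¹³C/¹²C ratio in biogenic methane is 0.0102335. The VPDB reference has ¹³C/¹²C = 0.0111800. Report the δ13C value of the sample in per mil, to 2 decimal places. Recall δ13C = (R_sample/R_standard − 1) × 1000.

-84.66 per mil

δ13C = (R_sample / R_standard − 1) × 1000
R_sample / R_standard = 0.0102335 / 0.0111800 = 0.915340
δ13C = (0.915340 − 1) × 1000 = -84.660 per mil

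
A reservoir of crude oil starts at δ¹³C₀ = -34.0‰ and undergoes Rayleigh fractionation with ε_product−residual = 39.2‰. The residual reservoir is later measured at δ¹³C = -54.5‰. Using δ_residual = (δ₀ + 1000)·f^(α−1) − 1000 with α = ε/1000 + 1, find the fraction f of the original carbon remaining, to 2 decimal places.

0.58

α − 1 = ε/1000 = 0.0392
(δ_res + 1000)/(δ₀ + 1000) = (-54.5 + 1000)/(-34.0 + 1000) = 945.5/966.0 = 0.978778
f = 0.978778^(1/0.0392) = exp(ln(0.978778)/0.0392) = exp(-0.02145/0.0392)
f = exp(-0.5472) = 0.5786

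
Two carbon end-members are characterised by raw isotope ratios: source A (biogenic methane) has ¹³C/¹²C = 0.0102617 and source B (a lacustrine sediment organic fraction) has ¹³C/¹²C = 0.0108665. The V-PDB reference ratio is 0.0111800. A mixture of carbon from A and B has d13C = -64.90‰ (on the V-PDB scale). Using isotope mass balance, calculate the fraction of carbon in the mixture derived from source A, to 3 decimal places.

δ_A = (0.0102617/0.0111800 − 1)×1000 = (0.917862 − 1)×1000 = -82.138‰
δ_B = (0.0108665/0.0111800 − 1)×1000 = (0.971959 − 1)×1000 = -28.041‰
f_A = (δ_mix − δ_B)/(δ_A − δ_B) = (-64.90 − (-28.041))/(-82.138 − (-28.041))
f_A = -36.859 / -54.097 = 0.6814

0.681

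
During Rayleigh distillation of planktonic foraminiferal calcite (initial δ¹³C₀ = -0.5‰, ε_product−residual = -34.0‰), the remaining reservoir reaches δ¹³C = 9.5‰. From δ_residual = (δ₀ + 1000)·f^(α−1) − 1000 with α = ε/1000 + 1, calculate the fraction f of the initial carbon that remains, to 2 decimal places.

α − 1 = ε/1000 = -0.0340
(δ_res + 1000)/(δ₀ + 1000) = (9.5 + 1000)/(-0.5 + 1000) = 1009.5/999.5 = 1.010005
f = 1.010005^(1/-0.0340) = exp(ln(1.010005)/-0.0340) = exp(0.00996/-0.0340)
f = exp(-0.2928) = 0.7462

0.75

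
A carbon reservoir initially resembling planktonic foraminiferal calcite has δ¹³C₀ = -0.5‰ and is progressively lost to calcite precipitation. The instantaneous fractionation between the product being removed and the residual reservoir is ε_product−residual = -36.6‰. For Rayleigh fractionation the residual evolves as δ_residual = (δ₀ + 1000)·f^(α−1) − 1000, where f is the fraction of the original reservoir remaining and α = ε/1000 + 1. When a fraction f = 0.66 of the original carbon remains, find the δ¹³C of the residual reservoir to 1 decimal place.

14.8‰

Rayleigh residual: δ_res = (δ₀ + 1000)·f^(α−1) − 1000
α = ε/1000 + 1 = 0.96340, so α − 1 = -0.03660
f^(α−1) = 0.66^(-0.03660) = 1.015324
δ_res = (-0.5 + 1000) × 1.015324 − 1000 = 1014.816 − 1000 = 14.82‰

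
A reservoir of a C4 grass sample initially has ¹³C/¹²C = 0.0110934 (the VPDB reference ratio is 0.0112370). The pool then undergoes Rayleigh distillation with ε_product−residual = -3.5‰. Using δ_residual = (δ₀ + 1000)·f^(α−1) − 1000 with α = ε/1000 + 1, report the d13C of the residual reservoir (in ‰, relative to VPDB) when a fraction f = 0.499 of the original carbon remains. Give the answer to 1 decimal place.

-10.4‰

δ₀ = (0.0110934/0.0112370 − 1)×1000 = (0.987221 − 1)×1000 = -12.779‰
α − 1 = ε/1000 = -0.0035
f^(α−1) = 0.499^(-0.0035) = 1.002436
δ_res = (-12.779 + 1000) × 1.002436 − 1000 = 989.626 − 1000 = -10.37‰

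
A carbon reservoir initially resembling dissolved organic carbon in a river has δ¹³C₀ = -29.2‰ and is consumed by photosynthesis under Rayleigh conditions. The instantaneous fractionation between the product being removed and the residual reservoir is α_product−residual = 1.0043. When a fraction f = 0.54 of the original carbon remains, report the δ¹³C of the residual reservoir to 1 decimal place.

-31.8‰

Rayleigh residual: δ_res = (δ₀ + 1000)·f^(α−1) − 1000
α − 1 = 0.00430
f^(α−1) = 0.54^(0.00430) = 0.997354
δ_res = (-29.2 + 1000) × 0.997354 − 1000 = 968.231 − 1000 = -31.77‰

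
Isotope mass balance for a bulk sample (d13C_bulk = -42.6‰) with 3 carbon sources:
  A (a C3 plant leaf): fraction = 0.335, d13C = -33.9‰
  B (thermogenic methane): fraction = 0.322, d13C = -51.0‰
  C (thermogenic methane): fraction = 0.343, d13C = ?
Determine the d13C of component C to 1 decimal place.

Isotope mass balance: δ_bulk = Σ fᵢ·δᵢ.
-42.6 = 0.335×(-33.9) + 0.322×(-51.0) + 0.343×δ_C
0.343·δ_C = -42.6 − (-27.779) = -14.822
δ_C = -14.822 / 0.343 = -43.21‰

-43.2‰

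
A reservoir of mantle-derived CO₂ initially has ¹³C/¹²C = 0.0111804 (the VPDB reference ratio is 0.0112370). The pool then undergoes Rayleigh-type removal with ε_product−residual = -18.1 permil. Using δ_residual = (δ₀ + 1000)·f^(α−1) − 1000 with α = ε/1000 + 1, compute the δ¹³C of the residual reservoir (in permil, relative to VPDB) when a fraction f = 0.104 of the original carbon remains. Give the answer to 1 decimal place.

36.6 permil

δ₀ = (0.0111804/0.0112370 − 1)×1000 = (0.994963 − 1)×1000 = -5.037 permil
α − 1 = ε/1000 = -0.0181
f^(α−1) = 0.104^(-0.0181) = 1.041818
δ_res = (-5.037 + 1000) × 1.041818 − 1000 = 1036.570 − 1000 = 36.57 permil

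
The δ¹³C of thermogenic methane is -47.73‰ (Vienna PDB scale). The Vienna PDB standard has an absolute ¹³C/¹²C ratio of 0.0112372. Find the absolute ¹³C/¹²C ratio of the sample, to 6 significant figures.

R_sample = R_standard × (δ¹³C/1000 + 1)
R_sample = 0.0112372 × (-47.73/1000 + 1) = 0.0112372 × 0.952270
R_sample = 0.0107008

0.0107008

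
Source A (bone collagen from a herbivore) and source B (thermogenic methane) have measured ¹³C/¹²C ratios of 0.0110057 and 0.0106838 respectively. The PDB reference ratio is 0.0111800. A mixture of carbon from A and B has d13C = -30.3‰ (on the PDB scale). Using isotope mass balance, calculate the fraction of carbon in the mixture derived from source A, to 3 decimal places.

δ_A = (0.0110057/0.0111800 − 1)×1000 = (0.984410 − 1)×1000 = -15.590‰
δ_B = (0.0106838/0.0111800 − 1)×1000 = (0.955617 − 1)×1000 = -44.383‰
f_A = (δ_mix − δ_B)/(δ_A − δ_B) = (-30.3 − (-44.383))/(-15.590 − (-44.383))
f_A = 14.083 / 28.792 = 0.4891

0.489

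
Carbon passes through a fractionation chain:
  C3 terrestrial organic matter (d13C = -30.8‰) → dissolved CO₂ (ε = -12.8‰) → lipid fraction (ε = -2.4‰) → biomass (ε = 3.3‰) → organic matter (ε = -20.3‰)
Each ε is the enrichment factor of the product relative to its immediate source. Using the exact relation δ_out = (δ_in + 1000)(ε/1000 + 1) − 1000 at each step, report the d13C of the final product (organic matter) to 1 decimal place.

step 1: δ = (-30.80 + 1000)·(-12.8/1000 + 1) − 1000 = -43.21‰
step 2: δ = (-43.21 + 1000)·(-2.4/1000 + 1) − 1000 = -45.50‰
step 3: δ = (-45.50 + 1000)·(3.3/1000 + 1) − 1000 = -42.35‰
step 4: δ = (-42.35 + 1000)·(-20.3/1000 + 1) − 1000 = -61.79‰

-61.8‰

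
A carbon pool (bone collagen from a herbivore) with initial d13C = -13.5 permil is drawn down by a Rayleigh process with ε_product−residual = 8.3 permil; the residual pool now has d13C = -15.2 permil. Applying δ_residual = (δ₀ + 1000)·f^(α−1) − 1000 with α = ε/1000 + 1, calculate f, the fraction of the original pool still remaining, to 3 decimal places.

0.812

α − 1 = ε/1000 = 0.0083
(δ_res + 1000)/(δ₀ + 1000) = (-15.2 + 1000)/(-13.5 + 1000) = 984.8/986.5 = 0.998277
f = 0.998277^(1/0.0083) = exp(ln(0.998277)/0.0083) = exp(-0.00172/0.0083)
f = exp(-0.2078) = 0.8124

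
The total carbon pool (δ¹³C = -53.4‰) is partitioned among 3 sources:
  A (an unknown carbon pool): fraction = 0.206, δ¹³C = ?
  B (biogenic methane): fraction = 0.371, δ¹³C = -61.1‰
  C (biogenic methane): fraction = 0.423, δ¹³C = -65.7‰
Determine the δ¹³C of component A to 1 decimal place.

-14.3‰

Isotope mass balance: δ_bulk = Σ fᵢ·δᵢ.
-53.4 = 0.206×δ_A + 0.371×(-61.1) + 0.423×(-65.7)
0.206·δ_A = -53.4 − (-50.459) = -2.941
δ_A = -2.941 / 0.206 = -14.28‰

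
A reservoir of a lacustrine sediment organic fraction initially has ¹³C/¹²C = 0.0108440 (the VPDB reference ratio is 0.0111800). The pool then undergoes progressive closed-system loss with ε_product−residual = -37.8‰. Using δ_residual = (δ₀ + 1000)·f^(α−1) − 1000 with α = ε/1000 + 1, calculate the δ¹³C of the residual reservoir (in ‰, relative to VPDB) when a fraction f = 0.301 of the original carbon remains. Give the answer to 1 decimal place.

15.0‰

δ₀ = (0.0108440/0.0111800 − 1)×1000 = (0.969946 − 1)×1000 = -30.054‰
α − 1 = ε/1000 = -0.0378
f^(α−1) = 0.301^(-0.0378) = 1.046430
δ_res = (-30.054 + 1000) × 1.046430 − 1000 = 1014.981 − 1000 = 14.98‰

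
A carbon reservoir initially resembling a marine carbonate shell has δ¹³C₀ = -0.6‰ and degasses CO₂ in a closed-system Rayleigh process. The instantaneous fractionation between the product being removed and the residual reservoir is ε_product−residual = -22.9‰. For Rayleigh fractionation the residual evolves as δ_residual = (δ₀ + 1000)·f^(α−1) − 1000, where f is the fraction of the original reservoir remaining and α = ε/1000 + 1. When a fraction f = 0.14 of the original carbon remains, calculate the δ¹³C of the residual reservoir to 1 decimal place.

45.4‰

Rayleigh residual: δ_res = (δ₀ + 1000)·f^(α−1) − 1000
α = ε/1000 + 1 = 0.97710, so α − 1 = -0.02290
f^(α−1) = 0.14^(-0.02290) = 1.046053
δ_res = (-0.6 + 1000) × 1.046053 − 1000 = 1045.425 − 1000 = 45.43‰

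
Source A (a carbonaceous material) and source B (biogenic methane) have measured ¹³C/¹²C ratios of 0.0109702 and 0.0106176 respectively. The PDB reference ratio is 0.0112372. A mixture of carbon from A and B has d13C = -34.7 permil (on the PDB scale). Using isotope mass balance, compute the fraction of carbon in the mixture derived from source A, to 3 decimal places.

0.651

δ_A = (0.0109702/0.0112372 − 1)×1000 = (0.976240 − 1)×1000 = -23.760 permil
δ_B = (0.0106176/0.0112372 − 1)×1000 = (0.944862 − 1)×1000 = -55.138 permil
f_A = (δ_mix − δ_B)/(δ_A − δ_B) = (-34.7 − (-55.138))/(-23.760 − (-55.138))
f_A = 20.438 / 31.378 = 0.6514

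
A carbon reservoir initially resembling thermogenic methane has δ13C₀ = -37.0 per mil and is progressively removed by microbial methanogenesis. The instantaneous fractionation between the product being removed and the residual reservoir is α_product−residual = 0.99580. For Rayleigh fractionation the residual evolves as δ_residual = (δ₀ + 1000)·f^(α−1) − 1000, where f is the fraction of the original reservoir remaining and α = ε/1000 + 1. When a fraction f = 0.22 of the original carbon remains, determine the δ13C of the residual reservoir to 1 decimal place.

-30.9 per mil

Rayleigh residual: δ_res = (δ₀ + 1000)·f^(α−1) − 1000
α − 1 = -0.00420
f^(α−1) = 0.22^(-0.00420) = 1.006380
δ_res = (-37.0 + 1000) × 1.006380 − 1000 = 969.144 − 1000 = -30.86 per mil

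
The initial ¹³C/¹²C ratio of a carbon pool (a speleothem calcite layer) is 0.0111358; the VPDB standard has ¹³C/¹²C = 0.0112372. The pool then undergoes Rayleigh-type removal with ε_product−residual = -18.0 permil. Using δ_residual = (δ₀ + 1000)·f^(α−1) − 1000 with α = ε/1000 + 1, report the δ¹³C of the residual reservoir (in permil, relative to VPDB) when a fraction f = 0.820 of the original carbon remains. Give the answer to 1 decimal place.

-5.5 permil

δ₀ = (0.0111358/0.0112372 − 1)×1000 = (0.990976 − 1)×1000 = -9.024 permil
α − 1 = ε/1000 = -0.0180
f^(α−1) = 0.820^(-0.0180) = 1.003579
δ_res = (-9.024 + 1000) × 1.003579 − 1000 = 994.523 − 1000 = -5.48 permil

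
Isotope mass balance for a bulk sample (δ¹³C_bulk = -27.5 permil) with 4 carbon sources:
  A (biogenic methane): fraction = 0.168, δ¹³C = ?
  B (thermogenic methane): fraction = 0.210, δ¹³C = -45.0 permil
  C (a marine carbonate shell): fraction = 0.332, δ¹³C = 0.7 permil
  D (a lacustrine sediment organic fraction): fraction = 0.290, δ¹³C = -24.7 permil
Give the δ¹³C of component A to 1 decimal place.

Isotope mass balance: δ_bulk = Σ fᵢ·δᵢ.
-27.5 = 0.168×δ_A + 0.210×(-45.0) + 0.332×(0.7) + 0.290×(-24.7)
0.168·δ_A = -27.5 − (-16.381) = -11.119
δ_A = -11.119 / 0.168 = -66.19 permil

-66.2 permil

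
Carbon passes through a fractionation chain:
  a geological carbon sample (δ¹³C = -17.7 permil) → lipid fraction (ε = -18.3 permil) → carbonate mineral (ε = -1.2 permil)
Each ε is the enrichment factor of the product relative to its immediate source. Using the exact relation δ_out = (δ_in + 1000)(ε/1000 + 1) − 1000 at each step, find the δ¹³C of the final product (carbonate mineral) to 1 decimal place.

step 1: δ = (-17.70 + 1000)·(-18.3/1000 + 1) − 1000 = -35.68 permil
step 2: δ = (-35.68 + 1000)·(-1.2/1000 + 1) − 1000 = -36.83 permil

-36.8 permil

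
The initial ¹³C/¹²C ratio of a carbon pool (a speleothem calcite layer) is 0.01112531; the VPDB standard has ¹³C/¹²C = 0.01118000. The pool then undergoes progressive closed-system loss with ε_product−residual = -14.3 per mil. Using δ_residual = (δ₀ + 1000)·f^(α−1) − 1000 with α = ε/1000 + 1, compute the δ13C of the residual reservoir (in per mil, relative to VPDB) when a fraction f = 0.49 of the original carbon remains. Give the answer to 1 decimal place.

5.3 per mil

δ₀ = (0.01112531/0.01118000 − 1)×1000 = (0.995108 − 1)×1000 = -4.892 per mil
α − 1 = ε/1000 = -0.0143
f^(α−1) = 0.49^(-0.0143) = 1.010253
δ_res = (-4.892 + 1000) × 1.010253 − 1000 = 1005.311 − 1000 = 5.31 per mil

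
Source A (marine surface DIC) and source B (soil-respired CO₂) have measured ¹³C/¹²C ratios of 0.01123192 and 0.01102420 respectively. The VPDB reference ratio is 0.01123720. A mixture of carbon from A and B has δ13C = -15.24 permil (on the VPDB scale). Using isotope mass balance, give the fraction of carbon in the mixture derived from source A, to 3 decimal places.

δ_A = (0.01123192/0.01123720 − 1)×1000 = (0.999530 − 1)×1000 = -0.470 permil
δ_B = (0.01102420/0.01123720 − 1)×1000 = (0.981045 − 1)×1000 = -18.955 permil
f_A = (δ_mix − δ_B)/(δ_A − δ_B) = (-15.24 − (-18.955))/(-0.470 − (-18.955))
f_A = 3.715 / 18.485 = 0.2010

0.201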